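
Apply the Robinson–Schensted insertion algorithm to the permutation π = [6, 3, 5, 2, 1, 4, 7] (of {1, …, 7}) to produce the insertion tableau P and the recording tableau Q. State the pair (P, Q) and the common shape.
P = [1, 4, 7] / [2, 5] / [3] / [6];  Q = [1, 3, 7] / [2, 6] / [4] / [5];  common shape = (3, 2, 1, 1)

Row-insert the values π_1, π_2, … into P one at a time, bumping the leftmost entry strictly greater than the inserted value down to the next row. The recording tableau Q records, in position (i, j), the step at which that cell was added to P.
  Insert 6 (step 1): P = [6];  Q = [1]
  Insert 3 (step 2): P = [3] / [6];  Q = [1] / [2]
  Insert 5 (step 3): P = [3, 5] / [6];  Q = [1, 3] / [2]
  Insert 2 (step 4): P = [2, 5] / [3] / [6];  Q = [1, 3] / [2] / [4]
  Insert 1 (step 5): P = [1, 5] / [2] / [3] / [6];  Q = [1, 3] / [2] / [4] / [5]
  Insert 4 (step 6): P = [1, 4] / [2, 5] / [3] / [6];  Q = [1, 3] / [2, 6] / [4] / [5]
  Insert 7 (step 7): P = [1, 4, 7] / [2, 5] / [3] / [6];  Q = [1, 3, 7] / [2, 6] / [4] / [5]
Final shape: (3, 2, 1, 1).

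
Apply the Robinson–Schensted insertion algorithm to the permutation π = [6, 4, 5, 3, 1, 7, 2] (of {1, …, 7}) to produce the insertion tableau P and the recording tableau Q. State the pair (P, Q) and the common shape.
P = [1, 2, 7] / [3, 5] / [4] / [6];  Q = [1, 3, 6] / [2, 7] / [4] / [5];  common shape = (3, 2, 1, 1)

Row-insert the values π_1, π_2, … into P one at a time, bumping the leftmost entry strictly greater than the inserted value down to the next row. The recording tableau Q records, in position (i, j), the step at which that cell was added to P.
  Insert 6 (step 1): P = [6];  Q = [1]
  Insert 4 (step 2): P = [4] / [6];  Q = [1] / [2]
  Insert 5 (step 3): P = [4, 5] / [6];  Q = [1, 3] / [2]
  Insert 3 (step 4): P = [3, 5] / [4] / [6];  Q = [1, 3] / [2] / [4]
  Insert 1 (step 5): P = [1, 5] / [3] / [4] / [6];  Q = [1, 3] / [2] / [4] / [5]
  Insert 7 (step 6): P = [1, 5, 7] / [3] / [4] / [6];  Q = [1, 3, 6] / [2] / [4] / [5]
  Insert 2 (step 7): P = [1, 2, 7] / [3, 5] / [4] / [6];  Q = [1, 3, 6] / [2, 7] / [4] / [5]
Final shape: (3, 2, 1, 1).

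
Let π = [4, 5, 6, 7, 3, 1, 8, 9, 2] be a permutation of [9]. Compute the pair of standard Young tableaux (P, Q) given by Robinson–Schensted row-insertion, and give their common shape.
P = [1, 2, 6, 7, 8, 9] / [3, 5] / [4];  Q = [1, 2, 3, 4, 7, 8] / [5, 9] / [6];  common shape = (6, 2, 1)

Row-insert the values π_1, π_2, … into P one at a time, bumping the leftmost entry strictly greater than the inserted value down to the next row. The recording tableau Q records, in position (i, j), the step at which that cell was added to P.
  Insert 4 (step 1): P = [4];  Q = [1]
  Insert 5 (step 2): P = [4, 5];  Q = [1, 2]
  Insert 6 (step 3): P = [4, 5, 6];  Q = [1, 2, 3]
  Insert 7 (step 4): P = [4, 5, 6, 7];  Q = [1, 2, 3, 4]
  Insert 3 (step 5): P = [3, 5, 6, 7] / [4];  Q = [1, 2, 3, 4] / [5]
  Insert 1 (step 6): P = [1, 5, 6, 7] / [3] / [4];  Q = [1, 2, 3, 4] / [5] / [6]
  Insert 8 (step 7): P = [1, 5, 6, 7, 8] / [3] / [4];  Q = [1, 2, 3, 4, 7] / [5] / [6]
  Insert 9 (step 8): P = [1, 5, 6, 7, 8, 9] / [3] / [4];  Q = [1, 2, 3, 4, 7, 8] / [5] / [6]
  Insert 2 (step 9): P = [1, 2, 6, 7, 8, 9] / [3, 5] / [4];  Q = [1, 2, 3, 4, 7, 8] / [5, 9] / [6]
Final shape: (6, 2, 1).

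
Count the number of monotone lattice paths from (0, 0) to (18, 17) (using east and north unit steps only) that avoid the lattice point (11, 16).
Number of paths = 4433264490

Total paths from (0, 0) to (18, 17): C(35, 18) = 4537567650. Paths through (11, 16): (paths (0, 0) → (11, 16)) × (paths (11, 16) → (18, 17)) = C(27, 11) · C(8, 7) = 13037895 · 8 = 104303160. Avoidance count = 4537567650 − 104303160 = 4433264490.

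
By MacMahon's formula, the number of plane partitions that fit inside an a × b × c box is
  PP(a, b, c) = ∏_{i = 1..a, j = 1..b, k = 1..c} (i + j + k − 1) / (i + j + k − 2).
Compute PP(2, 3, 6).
PP(2, 3, 6) = 2520

Evaluate the triple product over i = 1..2, j = 1..3, k = 1..6. The factors are (2/1) · (3/2) · (4/3) · (5/4) · (6/5) · (7/6) · (3/2) · (4/3) · … (36 factors total). The numerators and denominators telescope so the product is an integer; carrying out the multiplication exactly gives PP(2, 3, 6) = 2520.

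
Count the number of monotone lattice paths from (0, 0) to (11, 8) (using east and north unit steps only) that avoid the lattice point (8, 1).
Number of paths = 74502

Total paths from (0, 0) to (11, 8): C(19, 11) = 75582. Paths through (8, 1): (paths (0, 0) → (8, 1)) × (paths (8, 1) → (11, 8)) = C(9, 8) · C(10, 3) = 9 · 120 = 1080. Avoidance count = 75582 − 1080 = 74502.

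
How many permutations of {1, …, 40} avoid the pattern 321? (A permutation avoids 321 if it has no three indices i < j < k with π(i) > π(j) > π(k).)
C_40 = 2622127042276492108820

These 321-avoiding permutations are counted by the Catalan number C_n = (1/(n + 1)) · C(2n, n). For n = 40: C_40 = (1/41) · C(80, 40) = 107507208733336176461620/41 = 2622127042276492108820.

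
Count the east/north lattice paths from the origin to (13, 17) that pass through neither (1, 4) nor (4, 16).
Number of paths = 93732650

Inclusion–exclusion. Total paths: C(30, 13) = 119759850. Through P₁: C(5, 1)·C(25, 12) = 26001500. Through P₂: C(20, 4)·C(10, 9) = 48450. Since P₁ is strictly southwest of P₂, a monotone path through both must visit P₁ then P₂; paths through both = C(5, 1)·C(15, 3)·C(10, 9) = 22750. Avoid both = 119759850 − 26001500 − 48450 + 22750 = 93732650.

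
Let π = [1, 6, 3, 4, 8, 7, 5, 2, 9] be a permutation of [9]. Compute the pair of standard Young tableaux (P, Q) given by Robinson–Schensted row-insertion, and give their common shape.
P = [1, 2, 4, 5, 9] / [3, 7] / [6] / [8];  Q = [1, 2, 4, 5, 9] / [3, 6] / [7] / [8];  common shape = (5, 2, 1, 1)

Row-insert the values π_1, π_2, … into P one at a time, bumping the leftmost entry strictly greater than the inserted value down to the next row. The recording tableau Q records, in position (i, j), the step at which that cell was added to P.
  Insert 1 (step 1): P = [1];  Q = [1]
  Insert 6 (step 2): P = [1, 6];  Q = [1, 2]
  Insert 3 (step 3): P = [1, 3] / [6];  Q = [1, 2] / [3]
  Insert 4 (step 4): P = [1, 3, 4] / [6];  Q = [1, 2, 4] / [3]
  Insert 8 (step 5): P = [1, 3, 4, 8] / [6];  Q = [1, 2, 4, 5] / [3]
  Insert 7 (step 6): P = [1, 3, 4, 7] / [6, 8];  Q = [1, 2, 4, 5] / [3, 6]
  Insert 5 (step 7): P = [1, 3, 4, 5] / [6, 7] / [8];  Q = [1, 2, 4, 5] / [3, 6] / [7]
  Insert 2 (step 8): P = [1, 2, 4, 5] / [3, 7] / [6] / [8];  Q = [1, 2, 4, 5] / [3, 6] / [7] / [8]
  Insert 9 (step 9): P = [1, 2, 4, 5, 9] / [3, 7] / [6] / [8];  Q = [1, 2, 4, 5, 9] / [3, 6] / [7] / [8]
Final shape: (5, 2, 1, 1).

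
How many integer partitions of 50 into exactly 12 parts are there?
p(50, 12 parts) = 17084

Partitions of n into exactly k parts are in bijection with partitions of n − k into at most k parts (subtract 1 from each part). So p(50, exactly 12) = p(38, parts ≤ 12). Computing via the recurrence p(m, j) = p(m, j−1) + p(m−j, j) gives 17084.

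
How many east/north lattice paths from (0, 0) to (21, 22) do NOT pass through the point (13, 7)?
Number of paths = 1014040340580

Total paths from (0, 0) to (21, 22): C(43, 21) = 1052049481860. Paths through (13, 7): (paths (0, 0) → (13, 7)) × (paths (13, 7) → (21, 22)) = C(20, 13) · C(23, 8) = 77520 · 490314 = 38009141280. Avoidance count = 1052049481860 − 38009141280 = 1014040340580.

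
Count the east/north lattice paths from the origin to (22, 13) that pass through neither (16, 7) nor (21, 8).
Number of paths = 1232885514

Inclusion–exclusion. Total paths: C(35, 22) = 1476337800. Through P₁: C(23, 16)·C(12, 6) = 226525068. Through P₂: C(29, 21)·C(6, 1) = 25752870. Since P₁ is strictly southwest of P₂, a monotone path through both must visit P₁ then P₂; paths through both = C(23, 16)·C(6, 5)·C(6, 1) = 8825652. Avoid both = 1476337800 − 226525068 − 25752870 + 8825652 = 1232885514.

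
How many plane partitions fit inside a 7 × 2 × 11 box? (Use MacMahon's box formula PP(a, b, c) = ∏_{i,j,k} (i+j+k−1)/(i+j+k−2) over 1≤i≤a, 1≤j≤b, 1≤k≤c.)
PP(7, 2, 11) = 200443464

Evaluate the triple product over i = 1..7, j = 1..2, k = 1..11. The factors are (2/1) · (3/2) · (4/3) · (5/4) · (6/5) · (7/6) · (8/7) · (9/8) · … (154 factors total). The numerators and denominators telescope so the product is an integer; carrying out the multiplication exactly gives PP(7, 2, 11) = 200443464.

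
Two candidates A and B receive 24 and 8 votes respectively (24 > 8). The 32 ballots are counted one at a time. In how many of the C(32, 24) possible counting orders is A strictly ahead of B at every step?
Strict-lead orderings = 5259150

Total orderings of the 32 votes with 24 for A: C(32, 24) = 10518300. By the Bertrand ballot formula (Cycle Lemma / reflection principle), the number of orderings in which A is strictly ahead of B throughout is (p − q)/(p + q) · C(p + q, p) = (24 − 8)/(24 + 8) · 10518300 = 5259150.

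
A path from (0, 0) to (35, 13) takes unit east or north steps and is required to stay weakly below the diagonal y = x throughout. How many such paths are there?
Number of paths = 123259714828

By the reflection principle (André's argument), the number of monotone paths to (35, 13) with n ≤ m that never go above y = x is C(48, 35) − C(48, 36) = 192928249296 − 69668534468 = 123259714828.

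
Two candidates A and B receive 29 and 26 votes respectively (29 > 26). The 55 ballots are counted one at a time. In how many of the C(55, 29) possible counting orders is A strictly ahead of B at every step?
Strict-lead orderings = 194214400834356

Total orderings of the 55 votes with 29 for A: C(55, 29) = 3560597348629860. By the Bertrand ballot formula (Cycle Lemma / reflection principle), the number of orderings in which A is strictly ahead of B throughout is (p − q)/(p + q) · C(p + q, p) = (29 − 26)/(29 + 26) · 3560597348629860 = 194214400834356.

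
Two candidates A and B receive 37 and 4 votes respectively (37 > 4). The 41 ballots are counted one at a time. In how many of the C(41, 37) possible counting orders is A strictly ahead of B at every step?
Strict-lead orderings = 81510

Total orderings of the 41 votes with 37 for A: C(41, 37) = 101270. By the Bertrand ballot formula (Cycle Lemma / reflection principle), the number of orderings in which A is strictly ahead of B throughout is (p − q)/(p + q) · C(p + q, p) = (37 − 4)/(37 + 4) · 101270 = 81510.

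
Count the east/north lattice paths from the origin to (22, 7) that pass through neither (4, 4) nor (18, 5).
Number of paths = 978695

Inclusion–exclusion. Total paths: C(29, 22) = 1560780. Through P₁: C(8, 4)·C(21, 18) = 93100. Through P₂: C(23, 18)·C(6, 4) = 504735. Since P₁ is strictly southwest of P₂, a monotone path through both must visit P₁ then P₂; paths through both = C(8, 4)·C(15, 14)·C(6, 4) = 15750. Avoid both = 1560780 − 93100 − 504735 + 15750 = 978695.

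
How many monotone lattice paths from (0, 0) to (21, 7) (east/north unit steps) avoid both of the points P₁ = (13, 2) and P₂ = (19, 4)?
Number of paths = 989755

Inclusion–exclusion. Total paths: C(28, 21) = 1184040. Through P₁: C(15, 13)·C(13, 8) = 135135. Through P₂: C(23, 19)·C(5, 2) = 88550. Since P₁ is strictly southwest of P₂, a monotone path through both must visit P₁ then P₂; paths through both = C(15, 13)·C(8, 6)·C(5, 2) = 29400. Avoid both = 1184040 − 135135 − 88550 + 29400 = 989755.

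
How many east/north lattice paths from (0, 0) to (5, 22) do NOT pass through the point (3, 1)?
Number of paths = 79718

Total paths from (0, 0) to (5, 22): C(27, 5) = 80730. Paths through (3, 1): (paths (0, 0) → (3, 1)) × (paths (3, 1) → (5, 22)) = C(4, 3) · C(23, 2) = 4 · 253 = 1012. Avoidance count = 80730 − 1012 = 79718.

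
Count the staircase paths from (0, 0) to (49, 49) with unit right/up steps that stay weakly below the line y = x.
C_49 = 509552245179617138054608572

These NE paths below the diagonal are counted by the Catalan number C_n = (1/(n + 1)) · C(2n, n). For n = 49: C_49 = (1/50) · C(98, 49) = 25477612258980856902730428600/50 = 509552245179617138054608572.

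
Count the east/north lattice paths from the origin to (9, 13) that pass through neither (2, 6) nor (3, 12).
Number of paths = 399511

Inclusion–exclusion. Total paths: C(22, 9) = 497420. Through P₁: C(8, 2)·C(14, 7) = 96096. Through P₂: C(15, 3)·C(7, 6) = 3185. Since P₁ is strictly southwest of P₂, a monotone path through both must visit P₁ then P₂; paths through both = C(8, 2)·C(7, 1)·C(7, 6) = 1372. Avoid both = 497420 − 96096 − 3185 + 1372 = 399511.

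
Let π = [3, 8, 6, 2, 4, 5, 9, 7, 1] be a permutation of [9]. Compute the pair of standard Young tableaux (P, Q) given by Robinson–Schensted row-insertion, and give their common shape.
P = [1, 4, 5, 7] / [2, 6, 9] / [3] / [8];  Q = [1, 2, 6, 7] / [3, 5, 8] / [4] / [9];  common shape = (4, 3, 1, 1)

Row-insert the values π_1, π_2, … into P one at a time, bumping the leftmost entry strictly greater than the inserted value down to the next row. The recording tableau Q records, in position (i, j), the step at which that cell was added to P.
  Insert 3 (step 1): P = [3];  Q = [1]
  Insert 8 (step 2): P = [3, 8];  Q = [1, 2]
  Insert 6 (step 3): P = [3, 6] / [8];  Q = [1, 2] / [3]
  Insert 2 (step 4): P = [2, 6] / [3] / [8];  Q = [1, 2] / [3] / [4]
  Insert 4 (step 5): P = [2, 4] / [3, 6] / [8];  Q = [1, 2] / [3, 5] / [4]
  Insert 5 (step 6): P = [2, 4, 5] / [3, 6] / [8];  Q = [1, 2, 6] / [3, 5] / [4]
  Insert 9 (step 7): P = [2, 4, 5, 9] / [3, 6] / [8];  Q = [1, 2, 6, 7] / [3, 5] / [4]
  Insert 7 (step 8): P = [2, 4, 5, 7] / [3, 6, 9] / [8];  Q = [1, 2, 6, 7] / [3, 5, 8] / [4]
  Insert 1 (step 9): P = [1, 4, 5, 7] / [2, 6, 9] / [3] / [8];  Q = [1, 2, 6, 7] / [3, 5, 8] / [4] / [9]
Final shape: (4, 3, 1, 1).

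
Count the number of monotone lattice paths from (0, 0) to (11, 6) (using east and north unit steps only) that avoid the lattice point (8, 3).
Number of paths = 9076

Total paths from (0, 0) to (11, 6): C(17, 11) = 12376. Paths through (8, 3): (paths (0, 0) → (8, 3)) × (paths (8, 3) → (11, 6)) = C(11, 8) · C(6, 3) = 165 · 20 = 3300. Avoidance count = 12376 − 3300 = 9076.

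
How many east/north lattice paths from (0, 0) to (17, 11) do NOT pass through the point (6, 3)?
Number of paths = 15125292

Total paths from (0, 0) to (17, 11): C(28, 17) = 21474180. Paths through (6, 3): (paths (0, 0) → (6, 3)) × (paths (6, 3) → (17, 11)) = C(9, 6) · C(19, 11) = 84 · 75582 = 6348888. Avoidance count = 21474180 − 6348888 = 15125292.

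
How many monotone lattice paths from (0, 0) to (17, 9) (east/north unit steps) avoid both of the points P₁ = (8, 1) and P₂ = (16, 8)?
Number of paths = 1550648

Inclusion–exclusion. Total paths: C(26, 17) = 3124550. Through P₁: C(9, 8)·C(17, 9) = 218790. Through P₂: C(24, 16)·C(2, 1) = 1470942. Since P₁ is strictly southwest of P₂, a monotone path through both must visit P₁ then P₂; paths through both = C(9, 8)·C(15, 8)·C(2, 1) = 115830. Avoid both = 3124550 − 218790 − 1470942 + 115830 = 1550648.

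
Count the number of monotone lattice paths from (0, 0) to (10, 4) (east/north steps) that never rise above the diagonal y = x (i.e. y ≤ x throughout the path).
Number of paths = 637

By the reflection principle (André's argument), the number of monotone paths to (10, 4) with n ≤ m that never go above y = x is C(14, 10) − C(14, 11) = 1001 − 364 = 637.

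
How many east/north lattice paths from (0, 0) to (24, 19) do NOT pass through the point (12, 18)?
Number of paths = 799348019925

Total paths from (0, 0) to (24, 19): C(43, 24) = 800472431850. Paths through (12, 18): (paths (0, 0) → (12, 18)) × (paths (12, 18) → (24, 19)) = C(30, 12) · C(13, 12) = 86493225 · 13 = 1124411925. Avoidance count = 800472431850 − 1124411925 = 799348019925.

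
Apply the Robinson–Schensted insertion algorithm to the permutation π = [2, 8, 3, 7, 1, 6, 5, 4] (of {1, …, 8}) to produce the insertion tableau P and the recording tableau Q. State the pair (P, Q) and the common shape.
P = [1, 3, 4] / [2, 5] / [6] / [7] / [8];  Q = [1, 2, 4] / [3, 6] / [5] / [7] / [8];  common shape = (3, 2, 1, 1, 1)

Row-insert the values π_1, π_2, … into P one at a time, bumping the leftmost entry strictly greater than the inserted value down to the next row. The recording tableau Q records, in position (i, j), the step at which that cell was added to P.
  Insert 2 (step 1): P = [2];  Q = [1]
  Insert 8 (step 2): P = [2, 8];  Q = [1, 2]
  Insert 3 (step 3): P = [2, 3] / [8];  Q = [1, 2] / [3]
  Insert 7 (step 4): P = [2, 3, 7] / [8];  Q = [1, 2, 4] / [3]
  Insert 1 (step 5): P = [1, 3, 7] / [2] / [8];  Q = [1, 2, 4] / [3] / [5]
  Insert 6 (step 6): P = [1, 3, 6] / [2, 7] / [8];  Q = [1, 2, 4] / [3, 6] / [5]
  Insert 5 (step 7): P = [1, 3, 5] / [2, 6] / [7] / [8];  Q = [1, 2, 4] / [3, 6] / [5] / [7]
  Insert 4 (step 8): P = [1, 3, 4] / [2, 5] / [6] / [7] / [8];  Q = [1, 2, 4] / [3, 6] / [5] / [7] / [8]
Final shape: (3, 2, 1, 1, 1).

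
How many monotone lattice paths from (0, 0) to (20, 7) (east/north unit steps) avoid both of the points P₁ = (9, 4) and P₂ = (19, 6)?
Number of paths = 367950

Inclusion–exclusion. Total paths: C(27, 20) = 888030. Through P₁: C(13, 9)·C(14, 11) = 260260. Through P₂: C(25, 19)·C(2, 1) = 354200. Since P₁ is strictly southwest of P₂, a monotone path through both must visit P₁ then P₂; paths through both = C(13, 9)·C(12, 10)·C(2, 1) = 94380. Avoid both = 888030 − 260260 − 354200 + 94380 = 367950.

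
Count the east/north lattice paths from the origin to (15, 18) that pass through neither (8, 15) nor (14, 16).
Number of paths = 552349209

Inclusion–exclusion. Total paths: C(33, 15) = 1037158320. Through P₁: C(23, 8)·C(10, 7) = 58837680. Through P₂: C(30, 14)·C(3, 1) = 436268025. Since P₁ is strictly southwest of P₂, a monotone path through both must visit P₁ then P₂; paths through both = C(23, 8)·C(7, 6)·C(3, 1) = 10296594. Avoid both = 1037158320 − 58837680 − 436268025 + 10296594 = 552349209.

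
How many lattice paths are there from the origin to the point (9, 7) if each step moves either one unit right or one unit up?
Number of paths = 11440

A monotone lattice path from (0, 0) to (9, 7) consists of 9 east steps and 7 north steps in some order, so it is determined by which 9 of the 16 steps are east. The count is C(16, 9) = 11440.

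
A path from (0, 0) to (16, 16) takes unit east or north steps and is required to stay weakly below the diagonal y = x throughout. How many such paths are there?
Number of paths = 35357670

By the reflection principle (André's argument), the number of monotone paths to (16, 16) with n ≤ m that never go above y = x is C(32, 16) − C(32, 17) = 601080390 − 565722720 = 35357670.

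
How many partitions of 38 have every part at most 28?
p(38, parts ≤ 28) = 25918

Use the recurrence p(n, m) = p(n, m−1) + p(n−m, m): either the largest part is < m (count p(n, m−1)) or the largest part is exactly m (remove one copy of m, count p(n−m, m)). With p(0, ·) = 1 this gives p(38, parts ≤ 28) = 25918. (By conjugating Young diagrams, this also counts partitions of 38 into at most 28 parts.)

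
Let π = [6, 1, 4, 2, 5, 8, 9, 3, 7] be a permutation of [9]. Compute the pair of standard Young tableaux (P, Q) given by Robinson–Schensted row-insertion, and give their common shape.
P = [1, 2, 3, 7, 9] / [4, 5, 8] / [6];  Q = [1, 3, 5, 6, 7] / [2, 8, 9] / [4];  common shape = (5, 3, 1)

Row-insert the values π_1, π_2, … into P one at a time, bumping the leftmost entry strictly greater than the inserted value down to the next row. The recording tableau Q records, in position (i, j), the step at which that cell was added to P.
  Insert 6 (step 1): P = [6];  Q = [1]
  Insert 1 (step 2): P = [1] / [6];  Q = [1] / [2]
  Insert 4 (step 3): P = [1, 4] / [6];  Q = [1, 3] / [2]
  Insert 2 (step 4): P = [1, 2] / [4] / [6];  Q = [1, 3] / [2] / [4]
  Insert 5 (step 5): P = [1, 2, 5] / [4] / [6];  Q = [1, 3, 5] / [2] / [4]
  Insert 8 (step 6): P = [1, 2, 5, 8] / [4] / [6];  Q = [1, 3, 5, 6] / [2] / [4]
  Insert 9 (step 7): P = [1, 2, 5, 8, 9] / [4] / [6];  Q = [1, 3, 5, 6, 7] / [2] / [4]
  Insert 3 (step 8): P = [1, 2, 3, 8, 9] / [4, 5] / [6];  Q = [1, 3, 5, 6, 7] / [2, 8] / [4]
  Insert 7 (step 9): P = [1, 2, 3, 7, 9] / [4, 5, 8] / [6];  Q = [1, 3, 5, 6, 7] / [2, 8, 9] / [4]
Final shape: (5, 3, 1).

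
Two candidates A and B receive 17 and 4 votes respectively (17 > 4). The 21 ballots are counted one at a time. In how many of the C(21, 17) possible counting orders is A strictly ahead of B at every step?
Strict-lead orderings = 3705

Total orderings of the 21 votes with 17 for A: C(21, 17) = 5985. By the Bertrand ballot formula (Cycle Lemma / reflection principle), the number of orderings in which A is strictly ahead of B throughout is (p − q)/(p + q) · C(p + q, p) = (17 − 4)/(17 + 4) · 5985 = 3705.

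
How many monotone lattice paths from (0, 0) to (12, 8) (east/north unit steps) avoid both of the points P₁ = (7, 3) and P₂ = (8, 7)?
Number of paths = 66555

Inclusion–exclusion. Total paths: C(20, 12) = 125970. Through P₁: C(10, 7)·C(10, 5) = 30240. Through P₂: C(15, 8)·C(5, 4) = 32175. Since P₁ is strictly southwest of P₂, a monotone path through both must visit P₁ then P₂; paths through both = C(10, 7)·C(5, 1)·C(5, 4) = 3000. Avoid both = 125970 − 30240 − 32175 + 3000 = 66555.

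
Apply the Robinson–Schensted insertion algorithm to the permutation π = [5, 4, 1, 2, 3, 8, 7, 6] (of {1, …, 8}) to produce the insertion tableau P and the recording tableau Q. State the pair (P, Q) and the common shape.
P = [1, 2, 3, 6] / [4, 7] / [5, 8];  Q = [1, 4, 5, 6] / [2, 7] / [3, 8];  common shape = (4, 2, 2)

Row-insert the values π_1, π_2, … into P one at a time, bumping the leftmost entry strictly greater than the inserted value down to the next row. The recording tableau Q records, in position (i, j), the step at which that cell was added to P.
  Insert 5 (step 1): P = [5];  Q = [1]
  Insert 4 (step 2): P = [4] / [5];  Q = [1] / [2]
  Insert 1 (step 3): P = [1] / [4] / [5];  Q = [1] / [2] / [3]
  Insert 2 (step 4): P = [1, 2] / [4] / [5];  Q = [1, 4] / [2] / [3]
  Insert 3 (step 5): P = [1, 2, 3] / [4] / [5];  Q = [1, 4, 5] / [2] / [3]
  Insert 8 (step 6): P = [1, 2, 3, 8] / [4] / [5];  Q = [1, 4, 5, 6] / [2] / [3]
  Insert 7 (step 7): P = [1, 2, 3, 7] / [4, 8] / [5];  Q = [1, 4, 5, 6] / [2, 7] / [3]
  Insert 6 (step 8): P = [1, 2, 3, 6] / [4, 7] / [5, 8];  Q = [1, 4, 5, 6] / [2, 7] / [3, 8]
Final shape: (4, 2, 2).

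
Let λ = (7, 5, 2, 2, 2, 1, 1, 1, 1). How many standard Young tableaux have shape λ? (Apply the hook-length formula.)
# SYT of shape (7, 5, 2, 2, 2, 1, 1, 1, 1) = 1280359080

Hook-length formula: f^λ = n! / Π hook(c), product over all cells c of the Young diagram. For λ = (7, 5, 2, 2, 2, 1, 1, 1, 1), n = 22 boxes. Hook lengths by row (left-to-right, top-to-bottom): [15, 10, 6, 5, 4, 2, 1]; [12, 7, 3, 2, 1]; [8, 3]; [7, 2]; [6, 1]; [4]; [3]; [2]; [1]. Product of hooks = 877879296000. So f^λ = 22! / 877879296000 = 1124000727777607680000 / 877879296000 = 1280359080.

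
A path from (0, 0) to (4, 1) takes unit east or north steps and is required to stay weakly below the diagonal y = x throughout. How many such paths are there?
Number of paths = 4

By the reflection principle (André's argument), the number of monotone paths to (4, 1) with n ≤ m that never go above y = x is C(5, 4) − C(5, 5) = 5 − 1 = 4.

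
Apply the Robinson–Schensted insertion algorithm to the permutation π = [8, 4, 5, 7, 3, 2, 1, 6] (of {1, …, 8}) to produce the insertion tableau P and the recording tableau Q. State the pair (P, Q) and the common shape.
P = [1, 5, 6] / [2, 7] / [3] / [4] / [8];  Q = [1, 3, 4] / [2, 8] / [5] / [6] / [7];  common shape = (3, 2, 1, 1, 1)

Row-insert the values π_1, π_2, … into P one at a time, bumping the leftmost entry strictly greater than the inserted value down to the next row. The recording tableau Q records, in position (i, j), the step at which that cell was added to P.
  Insert 8 (step 1): P = [8];  Q = [1]
  Insert 4 (step 2): P = [4] / [8];  Q = [1] / [2]
  Insert 5 (step 3): P = [4, 5] / [8];  Q = [1, 3] / [2]
  Insert 7 (step 4): P = [4, 5, 7] / [8];  Q = [1, 3, 4] / [2]
  Insert 3 (step 5): P = [3, 5, 7] / [4] / [8];  Q = [1, 3, 4] / [2] / [5]
  Insert 2 (step 6): P = [2, 5, 7] / [3] / [4] / [8];  Q = [1, 3, 4] / [2] / [5] / [6]
  Insert 1 (step 7): P = [1, 5, 7] / [2] / [3] / [4] / [8];  Q = [1, 3, 4] / [2] / [5] / [6] / [7]
  Insert 6 (step 8): P = [1, 5, 6] / [2, 7] / [3] / [4] / [8];  Q = [1, 3, 4] / [2, 8] / [5] / [6] / [7]
Final shape: (3, 2, 1, 1, 1).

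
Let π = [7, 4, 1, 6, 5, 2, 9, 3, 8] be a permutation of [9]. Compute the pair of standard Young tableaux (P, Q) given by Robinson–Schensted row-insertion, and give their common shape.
P = [1, 2, 3, 8] / [4, 5, 9] / [6] / [7];  Q = [1, 4, 7, 9] / [2, 5, 8] / [3] / [6];  common shape = (4, 3, 1, 1)

Row-insert the values π_1, π_2, … into P one at a time, bumping the leftmost entry strictly greater than the inserted value down to the next row. The recording tableau Q records, in position (i, j), the step at which that cell was added to P.
  Insert 7 (step 1): P = [7];  Q = [1]
  Insert 4 (step 2): P = [4] / [7];  Q = [1] / [2]
  Insert 1 (step 3): P = [1] / [4] / [7];  Q = [1] / [2] / [3]
  Insert 6 (step 4): P = [1, 6] / [4] / [7];  Q = [1, 4] / [2] / [3]
  Insert 5 (step 5): P = [1, 5] / [4, 6] / [7];  Q = [1, 4] / [2, 5] / [3]
  Insert 2 (step 6): P = [1, 2] / [4, 5] / [6] / [7];  Q = [1, 4] / [2, 5] / [3] / [6]
  Insert 9 (step 7): P = [1, 2, 9] / [4, 5] / [6] / [7];  Q = [1, 4, 7] / [2, 5] / [3] / [6]
  Insert 3 (step 8): P = [1, 2, 3] / [4, 5, 9] / [6] / [7];  Q = [1, 4, 7] / [2, 5, 8] / [3] / [6]
  Insert 8 (step 9): P = [1, 2, 3, 8] / [4, 5, 9] / [6] / [7];  Q = [1, 4, 7, 9] / [2, 5, 8] / [3] / [6]
Final shape: (4, 3, 1, 1).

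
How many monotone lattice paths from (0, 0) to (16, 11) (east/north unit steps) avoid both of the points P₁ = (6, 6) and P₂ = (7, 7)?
Number of paths = 9130563

Inclusion–exclusion. Total paths: C(27, 16) = 13037895. Through P₁: C(12, 6)·C(15, 10) = 2774772. Through P₂: C(14, 7)·C(13, 9) = 2453880. Since P₁ is strictly southwest of P₂, a monotone path through both must visit P₁ then P₂; paths through both = C(12, 6)·C(2, 1)·C(13, 9) = 1321320. Avoid both = 13037895 − 2774772 − 2453880 + 1321320 = 9130563.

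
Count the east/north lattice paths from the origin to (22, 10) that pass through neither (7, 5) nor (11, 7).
Number of paths = 44973456

Inclusion–exclusion. Total paths: C(32, 22) = 64512240. Through P₁: C(12, 7)·C(20, 15) = 12279168. Through P₂: C(18, 11)·C(14, 11) = 11583936. Since P₁ is strictly southwest of P₂, a monotone path through both must visit P₁ then P₂; paths through both = C(12, 7)·C(6, 4)·C(14, 11) = 4324320. Avoid both = 64512240 − 12279168 − 11583936 + 4324320 = 44973456.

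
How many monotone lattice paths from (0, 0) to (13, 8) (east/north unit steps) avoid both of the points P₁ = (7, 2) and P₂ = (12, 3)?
Number of paths = 168792

Inclusion–exclusion. Total paths: C(21, 13) = 203490. Through P₁: C(9, 7)·C(12, 6) = 33264. Through P₂: C(15, 12)·C(6, 1) = 2730. Since P₁ is strictly southwest of P₂, a monotone path through both must visit P₁ then P₂; paths through both = C(9, 7)·C(6, 5)·C(6, 1) = 1296. Avoid both = 203490 − 33264 − 2730 + 1296 = 168792.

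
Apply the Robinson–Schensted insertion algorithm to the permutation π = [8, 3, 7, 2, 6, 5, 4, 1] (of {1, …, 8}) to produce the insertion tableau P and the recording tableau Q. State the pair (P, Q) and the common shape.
P = [1, 4] / [2, 5] / [3] / [6] / [7] / [8];  Q = [1, 3] / [2, 5] / [4] / [6] / [7] / [8];  common shape = (2, 2, 1, 1, 1, 1)

Row-insert the values π_1, π_2, … into P one at a time, bumping the leftmost entry strictly greater than the inserted value down to the next row. The recording tableau Q records, in position (i, j), the step at which that cell was added to P.
  Insert 8 (step 1): P = [8];  Q = [1]
  Insert 3 (step 2): P = [3] / [8];  Q = [1] / [2]
  Insert 7 (step 3): P = [3, 7] / [8];  Q = [1, 3] / [2]
  Insert 2 (step 4): P = [2, 7] / [3] / [8];  Q = [1, 3] / [2] / [4]
  Insert 6 (step 5): P = [2, 6] / [3, 7] / [8];  Q = [1, 3] / [2, 5] / [4]
  Insert 5 (step 6): P = [2, 5] / [3, 6] / [7] / [8];  Q = [1, 3] / [2, 5] / [4] / [6]
  Insert 4 (step 7): P = [2, 4] / [3, 5] / [6] / [7] / [8];  Q = [1, 3] / [2, 5] / [4] / [6] / [7]
  Insert 1 (step 8): P = [1, 4] / [2, 5] / [3] / [6] / [7] / [8];  Q = [1, 3] / [2, 5] / [4] / [6] / [7] / [8]
Final shape: (2, 2, 1, 1, 1, 1).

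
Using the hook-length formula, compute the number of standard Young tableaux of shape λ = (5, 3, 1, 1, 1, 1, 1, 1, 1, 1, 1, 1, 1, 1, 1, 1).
# SYT of shape (5, 3, 1, 1, 1, 1, 1, 1, 1, 1, 1, 1, 1, 1, 1, 1) = 474012

Hook-length formula: f^λ = n! / Π hook(c), product over all cells c of the Young diagram. For λ = (5, 3, 1, 1, 1, 1, 1, 1, 1, 1, 1, 1, 1, 1, 1, 1), n = 22 boxes. Hook lengths by row (left-to-right, top-to-bottom): [20, 5, 4, 2, 1]; [17, 2, 1]; [14]; [13]; [12]; [11]; [10]; [9]; [8]; [7]; [6]; [5]; [4]; [3]; [2]; [1]. Product of hooks = 2371249520640000. So f^λ = 22! / 2371249520640000 = 1124000727777607680000 / 2371249520640000 = 474012.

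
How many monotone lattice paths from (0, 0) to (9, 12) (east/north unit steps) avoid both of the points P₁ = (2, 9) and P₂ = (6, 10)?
Number of paths = 210000

Inclusion–exclusion. Total paths: C(21, 9) = 293930. Through P₁: C(11, 2)·C(10, 7) = 6600. Through P₂: C(16, 6)·C(5, 3) = 80080. Since P₁ is strictly southwest of P₂, a monotone path through both must visit P₁ then P₂; paths through both = C(11, 2)·C(5, 4)·C(5, 3) = 2750. Avoid both = 293930 − 6600 − 80080 + 2750 = 210000.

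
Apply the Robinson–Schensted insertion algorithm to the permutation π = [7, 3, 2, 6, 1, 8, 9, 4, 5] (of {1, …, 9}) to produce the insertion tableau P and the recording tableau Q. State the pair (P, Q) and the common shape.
P = [1, 4, 5, 9] / [2, 6, 8] / [3] / [7];  Q = [1, 4, 6, 7] / [2, 8, 9] / [3] / [5];  common shape = (4, 3, 1, 1)

Row-insert the values π_1, π_2, … into P one at a time, bumping the leftmost entry strictly greater than the inserted value down to the next row. The recording tableau Q records, in position (i, j), the step at which that cell was added to P.
  Insert 7 (step 1): P = [7];  Q = [1]
  Insert 3 (step 2): P = [3] / [7];  Q = [1] / [2]
  Insert 2 (step 3): P = [2] / [3] / [7];  Q = [1] / [2] / [3]
  Insert 6 (step 4): P = [2, 6] / [3] / [7];  Q = [1, 4] / [2] / [3]
  Insert 1 (step 5): P = [1, 6] / [2] / [3] / [7];  Q = [1, 4] / [2] / [3] / [5]
  Insert 8 (step 6): P = [1, 6, 8] / [2] / [3] / [7];  Q = [1, 4, 6] / [2] / [3] / [5]
  Insert 9 (step 7): P = [1, 6, 8, 9] / [2] / [3] / [7];  Q = [1, 4, 6, 7] / [2] / [3] / [5]
  Insert 4 (step 8): P = [1, 4, 8, 9] / [2, 6] / [3] / [7];  Q = [1, 4, 6, 7] / [2, 8] / [3] / [5]
  Insert 5 (step 9): P = [1, 4, 5, 9] / [2, 6, 8] / [3] / [7];  Q = [1, 4, 6, 7] / [2, 8, 9] / [3] / [5]
Final shape: (4, 3, 1, 1).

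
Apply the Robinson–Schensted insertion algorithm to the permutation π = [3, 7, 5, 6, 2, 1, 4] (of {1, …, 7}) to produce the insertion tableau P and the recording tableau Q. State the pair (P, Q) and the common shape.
P = [1, 4, 6] / [2, 5] / [3] / [7];  Q = [1, 2, 4] / [3, 7] / [5] / [6];  common shape = (3, 2, 1, 1)

Row-insert the values π_1, π_2, … into P one at a time, bumping the leftmost entry strictly greater than the inserted value down to the next row. The recording tableau Q records, in position (i, j), the step at which that cell was added to P.
  Insert 3 (step 1): P = [3];  Q = [1]
  Insert 7 (step 2): P = [3, 7];  Q = [1, 2]
  Insert 5 (step 3): P = [3, 5] / [7];  Q = [1, 2] / [3]
  Insert 6 (step 4): P = [3, 5, 6] / [7];  Q = [1, 2, 4] / [3]
  Insert 2 (step 5): P = [2, 5, 6] / [3] / [7];  Q = [1, 2, 4] / [3] / [5]
  Insert 1 (step 6): P = [1, 5, 6] / [2] / [3] / [7];  Q = [1, 2, 4] / [3] / [5] / [6]
  Insert 4 (step 7): P = [1, 4, 6] / [2, 5] / [3] / [7];  Q = [1, 2, 4] / [3, 7] / [5] / [6]
Final shape: (3, 2, 1, 1).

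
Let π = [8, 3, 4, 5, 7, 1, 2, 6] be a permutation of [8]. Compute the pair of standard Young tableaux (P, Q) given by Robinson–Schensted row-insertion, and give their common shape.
P = [1, 2, 5, 6] / [3, 4, 7] / [8];  Q = [1, 3, 4, 5] / [2, 7, 8] / [6];  common shape = (4, 3, 1)

Row-insert the values π_1, π_2, … into P one at a time, bumping the leftmost entry strictly greater than the inserted value down to the next row. The recording tableau Q records, in position (i, j), the step at which that cell was added to P.
  Insert 8 (step 1): P = [8];  Q = [1]
  Insert 3 (step 2): P = [3] / [8];  Q = [1] / [2]
  Insert 4 (step 3): P = [3, 4] / [8];  Q = [1, 3] / [2]
  Insert 5 (step 4): P = [3, 4, 5] / [8];  Q = [1, 3, 4] / [2]
  Insert 7 (step 5): P = [3, 4, 5, 7] / [8];  Q = [1, 3, 4, 5] / [2]
  Insert 1 (step 6): P = [1, 4, 5, 7] / [3] / [8];  Q = [1, 3, 4, 5] / [2] / [6]
  Insert 2 (step 7): P = [1, 2, 5, 7] / [3, 4] / [8];  Q = [1, 3, 4, 5] / [2, 7] / [6]
  Insert 6 (step 8): P = [1, 2, 5, 6] / [3, 4, 7] / [8];  Q = [1, 3, 4, 5] / [2, 7, 8] / [6]
Final shape: (4, 3, 1).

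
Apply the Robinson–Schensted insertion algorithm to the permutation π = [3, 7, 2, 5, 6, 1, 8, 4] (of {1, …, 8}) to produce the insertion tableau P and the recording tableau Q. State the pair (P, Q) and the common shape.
P = [1, 4, 6, 8] / [2, 5] / [3, 7];  Q = [1, 2, 5, 7] / [3, 4] / [6, 8];  common shape = (4, 2, 2)

Row-insert the values π_1, π_2, … into P one at a time, bumping the leftmost entry strictly greater than the inserted value down to the next row. The recording tableau Q records, in position (i, j), the step at which that cell was added to P.
  Insert 3 (step 1): P = [3];  Q = [1]
  Insert 7 (step 2): P = [3, 7];  Q = [1, 2]
  Insert 2 (step 3): P = [2, 7] / [3];  Q = [1, 2] / [3]
  Insert 5 (step 4): P = [2, 5] / [3, 7];  Q = [1, 2] / [3, 4]
  Insert 6 (step 5): P = [2, 5, 6] / [3, 7];  Q = [1, 2, 5] / [3, 4]
  Insert 1 (step 6): P = [1, 5, 6] / [2, 7] / [3];  Q = [1, 2, 5] / [3, 4] / [6]
  Insert 8 (step 7): P = [1, 5, 6, 8] / [2, 7] / [3];  Q = [1, 2, 5, 7] / [3, 4] / [6]
  Insert 4 (step 8): P = [1, 4, 6, 8] / [2, 5] / [3, 7];  Q = [1, 2, 5, 7] / [3, 4] / [6, 8]
Final shape: (4, 2, 2).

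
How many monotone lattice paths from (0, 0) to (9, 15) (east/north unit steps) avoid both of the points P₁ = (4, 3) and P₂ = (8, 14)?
Number of paths = 546934

Inclusion–exclusion. Total paths: C(24, 9) = 1307504. Through P₁: C(7, 4)·C(17, 5) = 216580. Through P₂: C(22, 8)·C(2, 1) = 639540. Since P₁ is strictly southwest of P₂, a monotone path through both must visit P₁ then P₂; paths through both = C(7, 4)·C(15, 4)·C(2, 1) = 95550. Avoid both = 1307504 − 216580 − 639540 + 95550 = 546934.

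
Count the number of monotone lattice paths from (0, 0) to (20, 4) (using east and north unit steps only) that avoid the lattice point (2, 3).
Number of paths = 10436

Total paths from (0, 0) to (20, 4): C(24, 20) = 10626. Paths through (2, 3): (paths (0, 0) → (2, 3)) × (paths (2, 3) → (20, 4)) = C(5, 2) · C(19, 18) = 10 · 19 = 190. Avoidance count = 10626 − 190 = 10436.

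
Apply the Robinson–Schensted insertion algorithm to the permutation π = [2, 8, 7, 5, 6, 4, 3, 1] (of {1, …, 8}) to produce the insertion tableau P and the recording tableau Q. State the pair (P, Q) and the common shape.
P = [1, 3, 6] / [2] / [4] / [5] / [7] / [8];  Q = [1, 2, 5] / [3] / [4] / [6] / [7] / [8];  common shape = (3, 1, 1, 1, 1, 1)

Row-insert the values π_1, π_2, … into P one at a time, bumping the leftmost entry strictly greater than the inserted value down to the next row. The recording tableau Q records, in position (i, j), the step at which that cell was added to P.
  Insert 2 (step 1): P = [2];  Q = [1]
  Insert 8 (step 2): P = [2, 8];  Q = [1, 2]
  Insert 7 (step 3): P = [2, 7] / [8];  Q = [1, 2] / [3]
  Insert 5 (step 4): P = [2, 5] / [7] / [8];  Q = [1, 2] / [3] / [4]
  Insert 6 (step 5): P = [2, 5, 6] / [7] / [8];  Q = [1, 2, 5] / [3] / [4]
  Insert 4 (step 6): P = [2, 4, 6] / [5] / [7] / [8];  Q = [1, 2, 5] / [3] / [4] / [6]
  Insert 3 (step 7): P = [2, 3, 6] / [4] / [5] / [7] / [8];  Q = [1, 2, 5] / [3] / [4] / [6] / [7]
  Insert 1 (step 8): P = [1, 3, 6] / [2] / [4] / [5] / [7] / [8];  Q = [1, 2, 5] / [3] / [4] / [6] / [7] / [8]
Final shape: (3, 1, 1, 1, 1, 1).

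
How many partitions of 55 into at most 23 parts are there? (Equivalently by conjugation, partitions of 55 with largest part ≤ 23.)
p(55, parts ≤ 23) = 415852

Use the recurrence p(n, m) = p(n, m−1) + p(n−m, m): either the largest part is < m (count p(n, m−1)) or the largest part is exactly m (remove one copy of m, count p(n−m, m)). With p(0, ·) = 1 this gives p(55, parts ≤ 23) = 415852. (By conjugating Young diagrams, this also counts partitions of 55 into at most 23 parts.)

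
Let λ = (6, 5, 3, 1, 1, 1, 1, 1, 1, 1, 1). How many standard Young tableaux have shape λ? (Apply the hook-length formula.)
# SYT of shape (6, 5, 3, 1, 1, 1, 1, 1, 1, 1, 1) = 280598175

Hook-length formula: f^λ = n! / Π hook(c), product over all cells c of the Young diagram. For λ = (6, 5, 3, 1, 1, 1, 1, 1, 1, 1, 1), n = 22 boxes. Hook lengths by row (left-to-right, top-to-bottom): [16, 7, 6, 4, 3, 1]; [14, 5, 4, 2, 1]; [11, 2, 1]; [8]; [7]; [6]; [5]; [4]; [3]; [2]; [1]. Product of hooks = 4005730713600. So f^λ = 22! / 4005730713600 = 1124000727777607680000 / 4005730713600 = 280598175.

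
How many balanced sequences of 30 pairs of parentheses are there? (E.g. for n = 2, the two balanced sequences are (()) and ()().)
C_30 = 3814986502092304

These balanced parentheses are counted by the Catalan number C_n = (1/(n + 1)) · C(2n, n). For n = 30: C_30 = (1/31) · C(60, 30) = 118264581564861424/31 = 3814986502092304.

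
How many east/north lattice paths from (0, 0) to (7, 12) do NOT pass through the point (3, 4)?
Number of paths = 33063

Total paths from (0, 0) to (7, 12): C(19, 7) = 50388. Paths through (3, 4): (paths (0, 0) → (3, 4)) × (paths (3, 4) → (7, 12)) = C(7, 3) · C(12, 4) = 35 · 495 = 17325. Avoidance count = 50388 − 17325 = 33063.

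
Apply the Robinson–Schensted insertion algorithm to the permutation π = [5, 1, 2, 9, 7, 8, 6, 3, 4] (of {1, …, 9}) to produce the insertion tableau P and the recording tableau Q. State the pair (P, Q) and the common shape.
P = [1, 2, 3, 4] / [5, 6, 8] / [7] / [9];  Q = [1, 3, 4, 6] / [2, 5, 9] / [7] / [8];  common shape = (4, 3, 1, 1)

Row-insert the values π_1, π_2, … into P one at a time, bumping the leftmost entry strictly greater than the inserted value down to the next row. The recording tableau Q records, in position (i, j), the step at which that cell was added to P.
  Insert 5 (step 1): P = [5];  Q = [1]
  Insert 1 (step 2): P = [1] / [5];  Q = [1] / [2]
  Insert 2 (step 3): P = [1, 2] / [5];  Q = [1, 3] / [2]
  Insert 9 (step 4): P = [1, 2, 9] / [5];  Q = [1, 3, 4] / [2]
  Insert 7 (step 5): P = [1, 2, 7] / [5, 9];  Q = [1, 3, 4] / [2, 5]
  Insert 8 (step 6): P = [1, 2, 7, 8] / [5, 9];  Q = [1, 3, 4, 6] / [2, 5]
  Insert 6 (step 7): P = [1, 2, 6, 8] / [5, 7] / [9];  Q = [1, 3, 4, 6] / [2, 5] / [7]
  Insert 3 (step 8): P = [1, 2, 3, 8] / [5, 6] / [7] / [9];  Q = [1, 3, 4, 6] / [2, 5] / [7] / [8]
  Insert 4 (step 9): P = [1, 2, 3, 4] / [5, 6, 8] / [7] / [9];  Q = [1, 3, 4, 6] / [2, 5, 9] / [7] / [8]
Final shape: (4, 3, 1, 1).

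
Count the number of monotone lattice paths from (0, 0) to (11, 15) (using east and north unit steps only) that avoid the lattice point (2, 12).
Number of paths = 7706140

Total paths from (0, 0) to (11, 15): C(26, 11) = 7726160. Paths through (2, 12): (paths (0, 0) → (2, 12)) × (paths (2, 12) → (11, 15)) = C(14, 2) · C(12, 9) = 91 · 220 = 20020. Avoidance count = 7726160 − 20020 = 7706140.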